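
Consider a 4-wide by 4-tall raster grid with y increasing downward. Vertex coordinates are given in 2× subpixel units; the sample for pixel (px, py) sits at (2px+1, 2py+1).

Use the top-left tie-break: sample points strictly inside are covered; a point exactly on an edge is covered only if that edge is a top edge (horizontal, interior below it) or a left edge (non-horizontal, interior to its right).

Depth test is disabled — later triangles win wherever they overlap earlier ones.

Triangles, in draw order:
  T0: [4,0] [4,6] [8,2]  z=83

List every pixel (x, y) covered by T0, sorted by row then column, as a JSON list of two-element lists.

T0:
  2·area = 24  (B↔C swapped to make it positive)
  edge (4, 0)→(8, 2): d=(4,2) right/bottom  bias=-1
  edge (8, 2)→(4, 6): d=(-4,4) right/bottom  bias=-1
  edge (4, 6)→(4, 0): d=(0,-6) top-left  bias=+0
    (2,0)@(5, 1): e=[2,16,6] → #
    (3,0)@(7, 1): e=[-2,8,18] → ·
    (2,1)@(5, 3): e=[10,8,6] → #
    (3,1)@(7, 3): e=[6,0,18] → ·  [on edge]
    (2,2)@(5, 5): e=[18,0,6] → ·  [on edge]
    (1,3)@(3, 7): e=[30,0,-6] → ·  [on edge]
  covered (2 px):
    · · # ·
    · · # ·
    · · · ·
    · · · ·

Final: [[2,0],[2,1]]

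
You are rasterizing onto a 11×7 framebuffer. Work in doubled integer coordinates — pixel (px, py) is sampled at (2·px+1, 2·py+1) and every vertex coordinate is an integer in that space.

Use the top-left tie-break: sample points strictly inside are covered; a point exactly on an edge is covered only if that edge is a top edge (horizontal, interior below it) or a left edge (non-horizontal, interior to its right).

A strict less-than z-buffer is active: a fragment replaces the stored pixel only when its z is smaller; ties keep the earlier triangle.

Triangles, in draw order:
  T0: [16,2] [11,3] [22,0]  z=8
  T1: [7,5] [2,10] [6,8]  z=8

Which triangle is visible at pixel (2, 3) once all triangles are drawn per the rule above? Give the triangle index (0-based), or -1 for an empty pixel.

T0:
  2·area = 4
  edge (16, 2)→(11, 3): d=(-5,1) right/bottom  bias=-1
  edge (11, 3)→(22, 0): d=(11,-3) top-left  bias=+0
  edge (22, 0)→(16, 2): d=(-6,2) right/bottom  bias=-1
    (9,0)@(19, 1): e=[2,2,0] → .  [on edge]
    (10,0)@(21, 1): e=[0,8,-4] → .  [on edge]
    (5,1)@(11, 3): e=[0,0,4] → .  [on edge]
    (6,1)@(13, 3): e=[-2,6,0] → .  [on edge]
    (0,2)@(1, 5): e=[0,-8,12] → .  [on edge]
    (3,2)@(7, 5): e=[-6,10,0] → .  [on edge]
    (0,3)@(1, 7): e=[-10,14,0] → .  [on edge]
  covered (0 px):
    . . . . . . . . . . .
    . . . . . . . . . . .
    . . . . . . . . . . .
    . . . . . . . . . . .
    . . . . . . . . . . .
    . . . . . . . . . . .
    . . . . . . . . . . .
T1:
  2·area = 10  (B↔C swapped to make it positive)
  edge (7, 5)→(6, 8): d=(-1,3) right/bottom  bias=-1
  edge (6, 8)→(2, 10): d=(-4,2) right/bottom  bias=-1
  edge (2, 10)→(7, 5): d=(5,-5) top-left  bias=+0
    (5,0)@(11, 1): e=[-8,18,0] → .  [on edge]
    (4,1)@(9, 3): e=[-4,14,0] → .  [on edge]
    (3,2)@(7, 5): e=[0,10,0] → .  [on edge]
    (2,3)@(5, 7): e=[4,6,0] → X  [on edge]
    (3,3)@(7, 7): e=[-2,2,10] → .
    (1,4)@(3, 9): e=[8,2,0] → X  [on edge]
    (2,4)@(5, 9): e=[2,-2,10] → .
    (0,5)@(1, 11): e=[12,-2,0] → .  [on edge]
    (1,5)@(3, 11): e=[6,-6,10] → .
    (2,5)@(5, 11): e=[0,-10,20] → .  [on edge]
  covered (2 px):
    . . . . . . . . . . .
    . . . . . . . . . . .
    . . . . . . . . . . .
    . . X . . . . . . . .
    . X . . . . . . . . .
    . . . . . . . . . . .
    . . . . . . . . . . .

Z-buffer (winner per pixel, '.' = empty):
  . . . . . . . . . . .
  . . . . . . . . . . .
  . . . . . . . . . . .
  . . 1 . . . . . . . .
  . 1 . . . . . . . . .
  . . . . . . . . . . .
  . . . . . . . . . . .

Result: 1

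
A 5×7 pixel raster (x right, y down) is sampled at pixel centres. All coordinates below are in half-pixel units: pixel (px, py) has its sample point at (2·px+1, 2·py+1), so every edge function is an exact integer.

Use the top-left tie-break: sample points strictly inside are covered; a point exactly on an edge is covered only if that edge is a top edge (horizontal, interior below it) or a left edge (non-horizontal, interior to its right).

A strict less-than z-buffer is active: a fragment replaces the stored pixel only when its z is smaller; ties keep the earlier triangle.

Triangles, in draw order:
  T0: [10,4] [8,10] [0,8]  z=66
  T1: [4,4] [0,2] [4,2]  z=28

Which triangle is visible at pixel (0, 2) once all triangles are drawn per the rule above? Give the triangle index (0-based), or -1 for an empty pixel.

T0:
  2·area = 52
  edge (10, 4)→(8, 10): d=(-2,6) right/bottom  bias=-1
  edge (8, 10)→(0, 8): d=(-8,-2) top-left  bias=+0
  edge (0, 8)→(10, 4): d=(10,-4) top-left  bias=+0
    (4,2)@(9, 5): e=[4,42,6] → █
    (1,3)@(3, 7): e=[36,14,2] → █
    (2,3)@(5, 7): e=[24,18,10] → █
    (3,3)@(7, 7): e=[12,22,18] → █
    (4,3)@(9, 7): e=[0,26,26] → ·  [on edge]
    (1,4)@(3, 9): e=[32,-2,22] → ·
    (2,4)@(5, 9): e=[20,2,30] → █
    (4,4)@(9, 9): e=[-4,10,46] → ·
    (2,5)@(5, 11): e=[16,-14,50] → ·
    (3,5)@(7, 11): e=[4,-10,58] → ·
    (3,6)@(7, 13): e=[0,-26,78] → ·  [on edge]
  covered (6 px):
    · · · · ·
    · · · · ·
    · · · · █
    · █ █ █ ·
    · · █ █ ·
    · · · · ·
    · · · · ·
T1:
  2·area = 8
  edge (4, 4)→(0, 2): d=(-4,-2) top-left  bias=+0
  edge (0, 2)→(4, 2): d=(4,0) top-left  bias=+0
  edge (4, 2)→(4, 4): d=(0,2) right/bottom  bias=-1
    (1,1)@(3, 3): e=[2,4,2] → █
    (2,1)@(5, 3): e=[6,4,-2] → ·
    (1,2)@(3, 5): e=[-6,12,2] → ·
  covered (1 px):
    · · · · ·
    · █ · · ·
    · · · · ·
    · · · · ·
    · · · · ·
    · · · · ·
    · · · · ·

Z-buffer (winner per pixel, '.' = empty):
  . . . . .
  . 1 . . .
  . . . . 0
  . 0 0 0 .
  . . 0 0 .
  . . . . .
  . . . . .

Answer: -1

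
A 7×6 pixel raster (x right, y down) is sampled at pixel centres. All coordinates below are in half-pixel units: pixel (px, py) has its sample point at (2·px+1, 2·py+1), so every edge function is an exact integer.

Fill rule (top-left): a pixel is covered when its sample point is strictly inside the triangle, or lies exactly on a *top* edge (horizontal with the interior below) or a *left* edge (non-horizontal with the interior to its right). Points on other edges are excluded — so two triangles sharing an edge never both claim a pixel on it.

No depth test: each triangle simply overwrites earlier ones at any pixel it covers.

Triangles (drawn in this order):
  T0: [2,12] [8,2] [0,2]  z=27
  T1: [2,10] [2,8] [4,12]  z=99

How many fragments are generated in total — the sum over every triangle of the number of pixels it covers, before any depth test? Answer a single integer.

T0:
  2·area = 80  (B↔C swapped to make it positive)
  edge (2, 12)→(0, 2): d=(-2,-10) top-left  bias=+0
  edge (0, 2)→(8, 2): d=(8,0) top-left  bias=+0
  edge (8, 2)→(2, 12): d=(-6,10) right/bottom  bias=-1
    (0,1)@(1, 3): e=[8,8,64] → █
    (1,1)@(3, 3): e=[28,8,44] → █
    (2,1)@(5, 3): e=[48,8,24] → █
    (3,1)@(7, 3): e=[68,8,4] → █
    (4,1)@(9, 3): e=[88,8,-16] → ·
    (0,2)@(1, 5): e=[4,24,52] → █
    (3,2)@(7, 5): e=[64,24,-8] → ·
    (0,3)@(1, 7): e=[0,40,40] → █  [on edge]
    (2,3)@(5, 7): e=[40,40,0] → ·  [on edge]
    (0,4)@(1, 9): e=[-4,56,28] → ·
    (1,4)@(3, 9): e=[16,56,8] → █
    (2,4)@(5, 9): e=[36,56,-12] → ·
  covered (10 px):
    · · · · · · ·
    █ █ █ █ · · ·
    █ █ █ · · · ·
    █ █ · · · · ·
    · █ · · · · ·
    · · · · · · ·
T1:
  2·area = 4
  edge (2, 10)→(2, 8): d=(0,-2) top-left  bias=+0
  edge (2, 8)→(4, 12): d=(2,4) right/bottom  bias=-1
  edge (4, 12)→(2, 10): d=(-2,-2) top-left  bias=+0
    (0,4)@(1, 9): e=[-2,6,0] → ·  [on edge]
    (1,5)@(3, 11): e=[2,2,0] → █  [on edge]
    (2,5)@(5, 11): e=[6,-6,4] → ·
  covered (1 px):
    · · · · · · ·
    · · · · · · ·
    · · · · · · ·
    · · · · · · ·
    · · · · · · ·
    · █ · · · · ·

Final: 11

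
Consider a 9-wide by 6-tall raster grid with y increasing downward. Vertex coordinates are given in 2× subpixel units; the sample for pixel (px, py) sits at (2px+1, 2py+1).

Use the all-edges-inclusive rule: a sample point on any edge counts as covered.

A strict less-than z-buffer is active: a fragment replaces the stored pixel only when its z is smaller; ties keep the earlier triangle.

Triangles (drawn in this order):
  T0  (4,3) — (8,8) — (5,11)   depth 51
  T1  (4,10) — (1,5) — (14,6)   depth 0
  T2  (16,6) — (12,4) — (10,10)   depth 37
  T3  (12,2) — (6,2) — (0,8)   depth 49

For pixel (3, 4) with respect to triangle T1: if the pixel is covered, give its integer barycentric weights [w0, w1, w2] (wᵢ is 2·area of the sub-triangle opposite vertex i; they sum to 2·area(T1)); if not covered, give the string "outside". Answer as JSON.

T0:
  2·area = 27
  edge (4, 3)→(8, 8): d=(4,5) inclusive
  edge (8, 8)→(5, 11): d=(-3,3) inclusive
  edge (5, 11)→(4, 3): d=(-1,-8) inclusive
    (7,0)@(15, 1): e=[-63,0,90] → .  [on edge]
    (6,1)@(13, 3): e=[-45,0,72] → .  [on edge]
    (2,2)@(5, 5): e=[3,18,6] → X
    (3,2)@(7, 5): e=[-7,12,22] → .
    (5,2)@(11, 5): e=[-27,0,54] → .  [on edge]
    (2,3)@(5, 7): e=[11,12,4] → X
    (3,3)@(7, 7): e=[1,6,20] → X
    (4,3)@(9, 7): e=[-9,0,36] → .  [on edge]
    (2,4)@(5, 9): e=[19,6,2] → X
    (3,4)@(7, 9): e=[9,0,18] → X  [on edge]
    (4,4)@(9, 9): e=[-1,-6,34] → .
    (2,5)@(5, 11): e=[27,0,0] → X  [on edge]
  covered (6 px):
    . . . . . . . . .
    . . . . . . . . .
    . . X . . . . . .
    . . X X . . . . .
    . . X X . . . . .
    . . X . . . . . .
T1:
  2·area = 62
  edge (4, 10)→(1, 5): d=(-3,-5) inclusive
  edge (1, 5)→(14, 6): d=(13,1) inclusive
  edge (14, 6)→(4, 10): d=(-10,4) inclusive
    (0,2)@(1, 5): e=[0,0,62] → X  [on edge]
    (1,2)@(3, 5): e=[10,-2,54] → .
    (0,3)@(1, 7): e=[-6,26,42] → .
    (1,3)@(3, 7): e=[4,24,34] → X
    (2,3)@(5, 7): e=[14,22,26] → X
    (3,3)@(7, 7): e=[24,20,18] → X
    (4,3)@(9, 7): e=[34,18,10] → X
    (5,3)@(11, 7): e=[44,16,2] → X
    (6,3)@(13, 7): e=[54,14,-6] → .
    (1,4)@(3, 9): e=[-2,50,14] → .
    (2,4)@(5, 9): e=[8,48,6] → X
    (3,4)@(7, 9): e=[18,46,-2] → .
  covered (7 px):
    . . . . . . . . .
    . . . . . . . . .
    X . . . . . . . .
    . X X X X X . . .
    . . X . . . . . .
    . . . . . . . . .
T2:
  2·area = 28  (B↔C swapped to make it positive)
  edge (16, 6)→(10, 10): d=(-6,4) inclusive
  edge (10, 10)→(12, 4): d=(2,-6) inclusive
  edge (12, 4)→(16, 6): d=(4,2) inclusive
    (6,0)@(13, 1): e=[42,0,-14] → .  [on edge]
    (6,2)@(13, 5): e=[18,8,2] → X
    (7,2)@(15, 5): e=[10,20,-2] → .
    (5,3)@(11, 7): e=[14,0,14] → X  [on edge]
    (7,3)@(15, 7): e=[-2,24,6] → .
    (5,4)@(11, 9): e=[2,4,22] → X
    (6,4)@(13, 9): e=[-6,16,18] → .
    (5,5)@(11, 11): e=[-10,8,30] → .
  covered (4 px):
    . . . . . . . . .
    . . . . . . . . .
    . . . . . . X . .
    . . . . . X X . .
    . . . . . X . . .
    . . . . . . . . .
T3:
  2·area = 36  (B↔C swapped to make it positive)
  edge (12, 2)→(0, 8): d=(-12,6) inclusive
  edge (0, 8)→(6, 2): d=(6,-6) inclusive
  edge (6, 2)→(12, 2): d=(6,0) inclusive
    (3,0)@(7, 1): e=[42,0,-6] → .  [on edge]
    (2,1)@(5, 3): e=[30,0,6] → X  [on edge]
    (3,1)@(7, 3): e=[18,12,6] → X
    (4,1)@(9, 3): e=[6,24,6] → X
    (5,1)@(11, 3): e=[-6,36,6] → .
    (1,2)@(3, 5): e=[18,0,18] → X  [on edge]
    (3,2)@(7, 5): e=[-6,24,18] → .
    (4,2)@(9, 5): e=[-18,36,18] → .
    (0,3)@(1, 7): e=[6,0,30] → X  [on edge]
    (1,3)@(3, 7): e=[-6,12,30] → .
    (2,3)@(5, 7): e=[-18,24,30] → .
    (0,4)@(1, 9): e=[-18,12,42] → .
  covered (6 px):
    . . . . . . . . .
    . . X X X . . . .
    . X X . . . . . .
    X . . . . . . . .
    . . . . . . . . .
    . . . . . . . . .

Result: "outside"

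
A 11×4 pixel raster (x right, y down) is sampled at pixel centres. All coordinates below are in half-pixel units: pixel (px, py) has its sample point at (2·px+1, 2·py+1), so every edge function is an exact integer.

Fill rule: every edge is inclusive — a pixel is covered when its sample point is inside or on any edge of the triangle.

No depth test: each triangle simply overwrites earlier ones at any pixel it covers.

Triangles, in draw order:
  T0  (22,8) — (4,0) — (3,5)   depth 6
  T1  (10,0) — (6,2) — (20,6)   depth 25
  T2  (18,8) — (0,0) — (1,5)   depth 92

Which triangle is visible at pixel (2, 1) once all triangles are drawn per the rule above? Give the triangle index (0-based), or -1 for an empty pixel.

T0:
  2·area = 98  (B↔C swapped to make it positive)
  edge (22, 8)→(3, 5): d=(-19,-3) inclusive
  edge (3, 5)→(4, 0): d=(1,-5) inclusive
  edge (4, 0)→(22, 8): d=(18,8) inclusive
    (2,0)@(5, 1): e=[82,6,10] → X
    (3,0)@(7, 1): e=[88,16,-6] → .
    (2,1)@(5, 3): e=[44,8,46] → X
    (3,1)@(7, 3): e=[50,18,30] → X
    (4,1)@(9, 3): e=[56,28,14] → X
    (5,1)@(11, 3): e=[62,38,-2] → .
    (1,2)@(3, 5): e=[0,0,98] → X  [on edge]
    (5,2)@(11, 5): e=[24,40,34] → X
    (6,2)@(13, 5): e=[30,50,18] → X
    (7,2)@(15, 5): e=[36,60,2] → X
    (8,2)@(17, 5): e=[42,70,-14] → .
    (1,3)@(3, 7): e=[-38,2,134] → .
  covered (13 px):
    . . X . . . . . . . .
    . . X X X . . . . . .
    . X X X X X X X . . .
    . . . . . . . . X X .
T1:
  2·area = 44  (B↔C swapped to make it positive)
  edge (10, 0)→(20, 6): d=(10,6) inclusive
  edge (20, 6)→(6, 2): d=(-14,-4) inclusive
  edge (6, 2)→(10, 0): d=(4,-2) inclusive
    (4,0)@(9, 1): e=[16,26,2] → X
    (5,0)@(11, 1): e=[4,34,6] → X
    (6,0)@(13, 1): e=[-8,42,10] → .
    (4,1)@(9, 3): e=[36,-2,10] → .
    (5,1)@(11, 3): e=[24,6,14] → X
    (6,1)@(13, 3): e=[12,14,18] → X
    (7,1)@(15, 3): e=[0,22,22] → X  [on edge]
    (8,1)@(17, 3): e=[-12,30,26] → .
    (5,2)@(11, 5): e=[44,-22,22] → .
    (6,2)@(13, 5): e=[32,-14,26] → .
    (7,2)@(15, 5): e=[20,-6,30] → .
    (8,2)@(17, 5): e=[8,2,34] → X
  covered (6 px):
    . . . . X X . . . . .
    . . . . . X X X . . .
    . . . . . . . . X . .
    . . . . . . . . . . .
T2:
  2·area = 82  (B↔C swapped to make it positive)
  edge (18, 8)→(1, 5): d=(-17,-3) inclusive
  edge (1, 5)→(0, 0): d=(-1,-5) inclusive
  edge (0, 0)→(18, 8): d=(18,8) inclusive
    (0,0)@(1, 1): e=[68,4,10] → X
    (1,0)@(3, 1): e=[74,14,-6] → .
    (0,1)@(1, 3): e=[34,2,46] → X
    (1,1)@(3, 3): e=[40,12,30] → X
    (2,1)@(5, 3): e=[46,22,14] → X
    (3,1)@(7, 3): e=[52,32,-2] → .
    (0,2)@(1, 5): e=[0,0,82] → X  [on edge]
    (3,2)@(7, 5): e=[18,30,34] → X
    (4,2)@(9, 5): e=[24,40,18] → X
    (5,2)@(11, 5): e=[30,50,2] → X
    (6,2)@(13, 5): e=[36,60,-14] → .
    (0,3)@(1, 7): e=[-34,-2,118] → .
  covered (12 px):
    X . . . . . . . . . .
    X X X . . . . . . . .
    X X X X X X . . . . .
    . . . . . . X X . . .

Z-buffer (winner per pixel, '.' = empty):
  2 . 0 . 1 1 . . . . .
  2 2 2 0 0 1 1 1 . . .
  2 2 2 2 2 2 0 0 1 . .
  . . . . . . 2 2 0 0 .

Final: 2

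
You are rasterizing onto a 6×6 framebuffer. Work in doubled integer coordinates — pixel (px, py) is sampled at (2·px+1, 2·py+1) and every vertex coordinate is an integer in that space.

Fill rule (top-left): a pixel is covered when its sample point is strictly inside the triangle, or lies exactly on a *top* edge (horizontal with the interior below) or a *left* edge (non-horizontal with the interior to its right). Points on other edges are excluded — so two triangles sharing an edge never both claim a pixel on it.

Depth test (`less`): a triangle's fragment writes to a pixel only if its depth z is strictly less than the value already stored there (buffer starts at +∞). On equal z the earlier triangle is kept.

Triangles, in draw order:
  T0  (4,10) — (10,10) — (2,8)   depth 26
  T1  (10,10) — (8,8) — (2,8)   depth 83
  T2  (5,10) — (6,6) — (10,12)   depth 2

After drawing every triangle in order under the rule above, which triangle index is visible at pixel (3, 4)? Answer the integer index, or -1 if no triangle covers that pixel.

T0:
  2·area = 12  (B↔C swapped to make it positive)
  edge (4, 10)→(2, 8): d=(-2,-2) top-left  bias=+0
  edge (2, 8)→(10, 10): d=(8,2) right/bottom  bias=-1
  edge (10, 10)→(4, 10): d=(-6,0) right/bottom  bias=-1
    (0,3)@(1, 7): e=[0,-6,18] → ·  [on edge]
    (1,4)@(3, 9): e=[0,6,6] → █  [on edge]
    (2,4)@(5, 9): e=[4,2,6] → █
    (3,4)@(7, 9): e=[8,-2,6] → ·
    (1,5)@(3, 11): e=[-4,22,-6] → ·
    (2,5)@(5, 11): e=[0,18,-6] → ·  [on edge]
  covered (2 px):
    · · · · · ·
    · · · · · ·
    · · · · · ·
    · · · · · ·
    · █ █ · · ·
    · · · · · ·
T1:
  2·area = 12  (B↔C swapped to make it positive)
  edge (10, 10)→(2, 8): d=(-8,-2) top-left  bias=+0
  edge (2, 8)→(8, 8): d=(6,0) top-left  bias=+0
  edge (8, 8)→(10, 10): d=(2,2) right/bottom  bias=-1
    (0,0)@(1, 1): e=[54,-42,0] → ·  [on edge]
    (1,1)@(3, 3): e=[42,-30,0] → ·  [on edge]
    (2,2)@(5, 5): e=[30,-18,0] → ·  [on edge]
    (3,3)@(7, 7): e=[18,-6,0] → ·  [on edge]
    (3,4)@(7, 9): e=[2,6,4] → █
    (4,4)@(9, 9): e=[6,6,0] → ·  [on edge]
    (3,5)@(7, 11): e=[-14,18,8] → ·
    (5,5)@(11, 11): e=[-6,18,0] → ·  [on edge]
  covered (1 px):
    · · · · · ·
    · · · · · ·
    · · · · · ·
    · · · · · ·
    · · · █ · ·
    · · · · · ·
T2:
  2·area = 22
  edge (5, 10)→(6, 6): d=(1,-4) top-left  bias=+0
  edge (6, 6)→(10, 12): d=(4,6) right/bottom  bias=-1
  edge (10, 12)→(5, 10): d=(-5,-2) top-left  bias=+0
    (3,4)@(7, 9): e=[7,6,9] → █
    (4,4)@(9, 9): e=[15,-6,13] → ·
    (3,5)@(7, 11): e=[9,14,-1] → ·
    (4,5)@(9, 11): e=[17,2,3] → █
    (5,5)@(11, 11): e=[25,-10,7] → ·
  covered (2 px):
    · · · · · ·
    · · · · · ·
    · · · · · ·
    · · · · · ·
    · · · █ · ·
    · · · · █ ·

Z-buffer (winner per pixel, '.' = empty):
  . . . . . .
  . . . . . .
  . . . . . .
  . . . . . .
  . 0 0 2 . .
  . . . . 2 .

Answer: 2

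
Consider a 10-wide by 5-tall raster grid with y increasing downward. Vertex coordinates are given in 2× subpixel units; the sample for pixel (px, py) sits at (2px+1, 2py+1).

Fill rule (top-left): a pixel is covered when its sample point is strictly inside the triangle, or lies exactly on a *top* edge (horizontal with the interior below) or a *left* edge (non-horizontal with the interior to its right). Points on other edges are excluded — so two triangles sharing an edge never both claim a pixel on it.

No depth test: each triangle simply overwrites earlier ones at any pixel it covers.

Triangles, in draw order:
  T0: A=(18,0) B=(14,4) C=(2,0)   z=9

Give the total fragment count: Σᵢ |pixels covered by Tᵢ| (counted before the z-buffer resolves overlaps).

T0:
  2·area = 64
  edge (18, 0)→(14, 4): d=(-4,4) right/bottom  bias=-1
  edge (14, 4)→(2, 0): d=(-12,-4) top-left  bias=+0
  edge (2, 0)→(18, 0): d=(16,0) top-left  bias=+0
    (2,0)@(5, 1): e=[48,0,16] → X  [on edge]
    (3,0)@(7, 1): e=[40,8,16] → X
    (4,0)@(9, 1): e=[32,16,16] → X
    (5,0)@(11, 1): e=[24,24,16] → X
    (6,0)@(13, 1): e=[16,32,16] → X
    (7,0)@(15, 1): e=[8,40,16] → X
    (8,0)@(17, 1): e=[0,48,16] → .  [on edge]
    (2,1)@(5, 3): e=[40,-24,48] → .
    (3,1)@(7, 3): e=[32,-16,48] → .
    (4,1)@(9, 3): e=[24,-8,48] → .
    (5,1)@(11, 3): e=[16,0,48] → X  [on edge]
    (7,1)@(15, 3): e=[0,16,48] → .  [on edge]
    (6,2)@(13, 5): e=[0,-16,80] → .  [on edge]
    (8,2)@(17, 5): e=[-16,0,80] → .  [on edge]
    (5,3)@(11, 7): e=[0,-48,112] → .  [on edge]
    (4,4)@(9, 9): e=[0,-80,144] → .  [on edge]
  covered (8 px):
    . . X X X X X X . .
    . . . . . X X . . .
    . . . . . . . . . .
    . . . . . . . . . .
    . . . . . . . . . .

Answer: 8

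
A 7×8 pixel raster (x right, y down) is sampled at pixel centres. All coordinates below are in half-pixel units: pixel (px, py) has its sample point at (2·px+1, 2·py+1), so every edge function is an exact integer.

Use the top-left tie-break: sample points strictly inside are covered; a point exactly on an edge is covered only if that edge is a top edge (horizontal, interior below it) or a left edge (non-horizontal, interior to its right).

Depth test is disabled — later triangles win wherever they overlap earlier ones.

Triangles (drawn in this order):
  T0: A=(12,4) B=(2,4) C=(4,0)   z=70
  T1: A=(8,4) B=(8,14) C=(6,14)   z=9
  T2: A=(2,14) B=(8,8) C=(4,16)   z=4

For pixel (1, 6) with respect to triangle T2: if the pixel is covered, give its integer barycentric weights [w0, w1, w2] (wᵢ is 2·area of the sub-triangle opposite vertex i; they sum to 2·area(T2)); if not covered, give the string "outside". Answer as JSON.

T0:
  2·area = 40
  edge (12, 4)→(2, 4): d=(-10,0) right/bottom  bias=-1
  edge (2, 4)→(4, 0): d=(2,-4) top-left  bias=+0
  edge (4, 0)→(12, 4): d=(8,4) right/bottom  bias=-1
    (2,0)@(5, 1): e=[30,6,4] → X
    (3,0)@(7, 1): e=[30,14,-4] → .
    (1,1)@(3, 3): e=[10,2,28] → X
    (3,1)@(7, 3): e=[10,18,12] → X
    (4,1)@(9, 3): e=[10,26,4] → X
    (5,1)@(11, 3): e=[10,34,-4] → .
    (1,2)@(3, 5): e=[-10,6,44] → .
    (2,2)@(5, 5): e=[-10,14,36] → .
    (3,2)@(7, 5): e=[-10,22,28] → .
    (4,2)@(9, 5): e=[-10,30,20] → .
  covered (5 px):
    . . X . . . .
    . X X X X . .
    . . . . . . .
    . . . . . . .
    . . . . . . .
    . . . . . . .
    . . . . . . .
    . . . . . . .
T1:
  2·area = 20
  edge (8, 4)→(8, 14): d=(0,10) right/bottom  bias=-1
  edge (8, 14)→(6, 14): d=(-2,0) right/bottom  bias=-1
  edge (6, 14)→(8, 4): d=(2,-10) top-left  bias=+0
    (3,4)@(7, 9): e=[10,10,0] → X  [on edge]
    (4,4)@(9, 9): e=[-10,10,20] → .
    (3,5)@(7, 11): e=[10,6,4] → X
    (4,5)@(9, 11): e=[-10,6,24] → .
    (3,6)@(7, 13): e=[10,2,8] → X
    (4,6)@(9, 13): e=[-10,2,28] → .
    (3,7)@(7, 15): e=[10,-2,12] → .
  covered (3 px):
    . . . . . . .
    . . . . . . .
    . . . . . . .
    . . . . . . .
    . . . X . . .
    . . . X . . .
    . . . X . . .
    . . . . . . .
T2:
  2·area = 24
  edge (2, 14)→(8, 8): d=(6,-6) top-left  bias=+0
  edge (8, 8)→(4, 16): d=(-4,8) right/bottom  bias=-1
  edge (4, 16)→(2, 14): d=(-2,-2) top-left  bias=+0
    (6,1)@(13, 3): e=[0,-20,44] → .  [on edge]
    (5,2)@(11, 5): e=[0,-12,36] → .  [on edge]
    (4,3)@(9, 7): e=[0,-4,28] → .  [on edge]
    (3,4)@(7, 9): e=[0,4,20] → X  [on edge]
    (4,4)@(9, 9): e=[12,-12,24] → .
    (2,5)@(5, 11): e=[0,12,12] → X  [on edge]
    (3,5)@(7, 11): e=[12,-4,16] → .
    (0,6)@(1, 13): e=[-12,36,0] → .  [on edge]
    (1,6)@(3, 13): e=[0,20,4] → X  [on edge]
    (3,6)@(7, 13): e=[24,-12,12] → .
    (0,7)@(1, 15): e=[0,28,-4] → .  [on edge]
    (1,7)@(3, 15): e=[12,12,0] → X  [on edge]
  covered (5 px):
    . . . . . . .
    . . . . . . .
    . . . . . . .
    . . . . . . .
    . . . X . . .
    . . X . . . .
    . X X . . . .
    . X . . . . .

Final: [20,4,0]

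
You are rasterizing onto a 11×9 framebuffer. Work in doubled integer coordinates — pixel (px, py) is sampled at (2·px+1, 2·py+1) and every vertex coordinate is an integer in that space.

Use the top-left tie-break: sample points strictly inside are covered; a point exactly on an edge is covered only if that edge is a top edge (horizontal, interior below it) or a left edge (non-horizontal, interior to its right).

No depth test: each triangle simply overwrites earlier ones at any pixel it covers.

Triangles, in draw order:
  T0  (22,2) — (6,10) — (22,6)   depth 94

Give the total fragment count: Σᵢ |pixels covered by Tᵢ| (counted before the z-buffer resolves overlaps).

T0:
  2·area = 64  (B↔C swapped to make it positive)
  edge (22, 2)→(22, 6): d=(0,4) right/bottom  bias=-1
  edge (22, 6)→(6, 10): d=(-16,4) right/bottom  bias=-1
  edge (6, 10)→(22, 2): d=(16,-8) top-left  bias=+0
    (10,1)@(21, 3): e=[4,52,8] → █
    (8,2)@(17, 5): e=[20,36,8] → █
    (9,2)@(19, 5): e=[12,28,24] → █
    (6,3)@(13, 7): e=[36,20,8] → █
    (7,3)@(15, 7): e=[28,12,24] → █
    (9,3)@(19, 7): e=[12,-4,56] → ·
    (10,3)@(21, 7): e=[4,-12,72] → ·
    (4,4)@(9, 9): e=[52,4,8] → █
    (5,4)@(11, 9): e=[44,-4,24] → ·
    (6,4)@(13, 9): e=[36,-12,40] → ·
    (7,4)@(15, 9): e=[28,-20,56] → ·
    (8,4)@(17, 9): e=[20,-28,72] → ·
  covered (8 px):
    · · · · · · · · · · ·
    · · · · · · · · · · █
    · · · · · · · · █ █ █
    · · · · · · █ █ █ · ·
    · · · · █ · · · · · ·
    · · · · · · · · · · ·
    · · · · · · · · · · ·
    · · · · · · · · · · ·
    · · · · · · · · · · ·

Final: 8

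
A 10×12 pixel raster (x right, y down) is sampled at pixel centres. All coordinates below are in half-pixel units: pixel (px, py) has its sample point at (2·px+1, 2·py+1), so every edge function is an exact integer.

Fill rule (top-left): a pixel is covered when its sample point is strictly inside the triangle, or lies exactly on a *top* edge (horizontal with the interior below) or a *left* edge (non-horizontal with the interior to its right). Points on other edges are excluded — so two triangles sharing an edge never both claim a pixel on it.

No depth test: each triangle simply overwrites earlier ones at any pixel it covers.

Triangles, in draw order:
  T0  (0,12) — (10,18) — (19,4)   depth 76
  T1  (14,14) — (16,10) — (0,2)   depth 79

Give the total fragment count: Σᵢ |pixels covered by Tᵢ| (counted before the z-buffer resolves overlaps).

T0:
  2·area = 194  (B↔C swapped to make it positive)
  edge (0, 12)→(19, 4): d=(19,-8) top-left  bias=+0
  edge (19, 4)→(10, 18): d=(-9,14) right/bottom  bias=-1
  edge (10, 18)→(0, 12): d=(-10,-6) top-left  bias=+0
    (8,2)@(17, 5): e=[3,19,172] → █
    (9,2)@(19, 5): e=[19,-9,184] → ·
    (6,3)@(13, 7): e=[9,57,128] → █
    (7,3)@(15, 7): e=[25,29,140] → █
    (9,3)@(19, 7): e=[57,-27,164] → ·
    (4,4)@(9, 9): e=[15,95,84] → █
    (5,4)@(11, 9): e=[31,67,96] → █
    (8,4)@(17, 9): e=[79,-17,132] → ·
    (1,5)@(3, 11): e=[5,161,28] → █
    (2,5)@(5, 11): e=[21,133,40] → █
    (3,5)@(7, 11): e=[37,105,52] → █
    (7,5)@(15, 11): e=[101,-7,100] → ·
    (2,7)@(5, 15): e=[97,97,0] → █  [on edge]
    (7,10)@(15, 21): e=[291,-97,0] → ·  [on edge]
  covered (25 px):
    · · · · · · · · · ·
    · · · · · · · · · ·
    · · · · · · · · █ ·
    · · · · · · █ █ █ ·
    · · · · █ █ █ █ · ·
    · █ █ █ █ █ █ · · ·
    · █ █ █ █ █ █ · · ·
    · · █ █ █ █ · · · ·
    · · · · █ · · · · ·
    · · · · · · · · · ·
    · · · · · · · · · ·
    · · · · · · · · · ·
T1:
  2·area = 80  (B↔C swapped to make it positive)
  edge (14, 14)→(0, 2): d=(-14,-12) top-left  bias=+0
  edge (0, 2)→(16, 10): d=(16,8) right/bottom  bias=-1
  edge (16, 10)→(14, 14): d=(-2,4) right/bottom  bias=-1
    (2,2)@(5, 5): e=[18,8,54] → █
    (3,2)@(7, 5): e=[42,-8,46] → ·
    (2,3)@(5, 7): e=[-10,40,50] → ·
    (3,3)@(7, 7): e=[14,24,42] → █
    (4,3)@(9, 7): e=[38,8,34] → █
    (5,3)@(11, 7): e=[62,-8,26] → ·
    (3,4)@(7, 9): e=[-14,56,38] → ·
    (4,4)@(9, 9): e=[10,40,30] → █
    (5,4)@(11, 9): e=[34,24,22] → █
    (6,4)@(13, 9): e=[58,8,14] → █
    (7,4)@(15, 9): e=[82,-8,6] → ·
    (4,5)@(9, 11): e=[-18,72,26] → ·
  covered (10 px):
    · · · · · · · · · ·
    · · · · · · · · · ·
    · · █ · · · · · · ·
    · · · █ █ · · · · ·
    · · · · █ █ █ · · ·
    · · · · · █ █ █ · ·
    · · · · · · █ · · ·
    · · · · · · · · · ·
    · · · · · · · · · ·
    · · · · · · · · · ·
    · · · · · · · · · ·
    · · · · · · · · · ·

Final: 35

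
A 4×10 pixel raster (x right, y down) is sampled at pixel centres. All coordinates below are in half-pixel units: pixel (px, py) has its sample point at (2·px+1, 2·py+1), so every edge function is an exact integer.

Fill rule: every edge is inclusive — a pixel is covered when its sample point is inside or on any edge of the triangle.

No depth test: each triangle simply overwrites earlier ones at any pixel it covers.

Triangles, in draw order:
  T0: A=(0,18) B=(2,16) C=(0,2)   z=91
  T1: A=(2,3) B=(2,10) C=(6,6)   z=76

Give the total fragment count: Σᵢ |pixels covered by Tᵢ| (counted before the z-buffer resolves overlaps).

T0:
  2·area = 32  (B↔C swapped to make it positive)
  edge (0, 18)→(0, 2): d=(0,-16) inclusive
  edge (0, 2)→(2, 16): d=(2,14) inclusive
  edge (2, 16)→(0, 18): d=(-2,2) inclusive
    (0,4)@(1, 9): e=[16,0,16] → █  [on edge]
    (1,4)@(3, 9): e=[48,-28,12] → ·
    (0,5)@(1, 11): e=[16,4,12] → █
    (1,5)@(3, 11): e=[48,-24,8] → ·
    (3,5)@(7, 11): e=[112,-80,0] → ·  [on edge]
    (0,6)@(1, 13): e=[16,8,8] → █
    (1,6)@(3, 13): e=[48,-20,4] → ·
    (2,6)@(5, 13): e=[80,-48,0] → ·  [on edge]
    (0,7)@(1, 15): e=[16,12,4] → █
    (1,7)@(3, 15): e=[48,-16,0] → ·  [on edge]
    (0,8)@(1, 17): e=[16,16,0] → █  [on edge]
    (1,8)@(3, 17): e=[48,-12,-4] → ·
  covered (5 px):
    · · · ·
    · · · ·
    · · · ·
    · · · ·
    █ · · ·
    █ · · ·
    █ · · ·
    █ · · ·
    █ · · ·
    · · · ·
T1:
  2·area = 28  (B↔C swapped to make it positive)
  edge (2, 3)→(6, 6): d=(4,3) inclusive
  edge (6, 6)→(2, 10): d=(-4,4) inclusive
  edge (2, 10)→(2, 3): d=(0,-7) inclusive
    (1,2)@(3, 5): e=[5,16,7] → █
    (2,2)@(5, 5): e=[-1,8,21] → ·
    (3,2)@(7, 5): e=[-7,0,35] → ·  [on edge]
    (1,3)@(3, 7): e=[13,8,7] → █
    (2,3)@(5, 7): e=[7,0,21] → █  [on edge]
    (3,3)@(7, 7): e=[1,-8,35] → ·
    (1,4)@(3, 9): e=[21,0,7] → █  [on edge]
    (2,4)@(5, 9): e=[15,-8,21] → ·
    (0,5)@(1, 11): e=[35,0,-7] → ·  [on edge]
    (1,5)@(3, 11): e=[29,-8,7] → ·
  covered (4 px):
    · · · ·
    · · · ·
    · █ · ·
    · █ █ ·
    · █ · ·
    · · · ·
    · · · ·
    · · · ·
    · · · ·
    · · · ·

Final: 9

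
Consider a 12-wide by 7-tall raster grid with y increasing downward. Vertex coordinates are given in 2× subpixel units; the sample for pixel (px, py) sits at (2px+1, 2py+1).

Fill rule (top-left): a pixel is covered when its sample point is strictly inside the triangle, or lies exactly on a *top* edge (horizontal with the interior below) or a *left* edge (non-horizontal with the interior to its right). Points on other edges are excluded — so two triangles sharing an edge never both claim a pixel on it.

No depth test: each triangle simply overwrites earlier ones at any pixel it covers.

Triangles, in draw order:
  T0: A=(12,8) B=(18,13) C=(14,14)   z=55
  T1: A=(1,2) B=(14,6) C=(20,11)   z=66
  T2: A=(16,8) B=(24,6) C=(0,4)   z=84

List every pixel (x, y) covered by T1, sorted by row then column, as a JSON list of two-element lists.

T0:
  2·area = 26
  edge (12, 8)→(18, 13): d=(6,5) right/bottom  bias=-1
  edge (18, 13)→(14, 14): d=(-4,1) right/bottom  bias=-1
  edge (14, 14)→(12, 8): d=(-2,-6) top-left  bias=+0
    (5,2)@(11, 5): e=[-13,39,0] → ·  [on edge]
    (6,4)@(13, 9): e=[1,21,4] → #
    (7,4)@(15, 9): e=[-9,19,16] → ·
    (6,5)@(13, 11): e=[13,13,0] → #  [on edge]
    (7,5)@(15, 11): e=[3,11,12] → #
    (8,5)@(17, 11): e=[-7,9,24] → ·
    (6,6)@(13, 13): e=[25,5,-4] → ·
    (7,6)@(15, 13): e=[15,3,8] → #
    (8,6)@(17, 13): e=[5,1,20] → #
    (9,6)@(19, 13): e=[-5,-1,32] → ·
  covered (5 px):
    · · · · · · · · · · · ·
    · · · · · · · · · · · ·
    · · · · · · · · · · · ·
    · · · · · · · · · · · ·
    · · · · · · # · · · · ·
    · · · · · · # # · · · ·
    · · · · · · · # # · · ·
T1:
  2·area = 41
  edge (1, 2)→(14, 6): d=(13,4) right/bottom  bias=-1
  edge (14, 6)→(20, 11): d=(6,5) right/bottom  bias=-1
  edge (20, 11)→(1, 2): d=(-19,-9) top-left  bias=+0
    (4,2)@(9, 5): e=[7,19,15] → #
    (5,2)@(11, 5): e=[-1,9,33] → ·
    (4,3)@(9, 7): e=[33,31,-23] → ·
    (6,3)@(13, 7): e=[17,11,13] → #
    (7,3)@(15, 7): e=[9,1,31] → #
    (8,3)@(17, 7): e=[1,-9,49] → ·
    (6,4)@(13, 9): e=[43,23,-25] → ·
    (7,4)@(15, 9): e=[35,13,-7] → ·
    (8,4)@(17, 9): e=[27,3,11] → #
    (9,4)@(19, 9): e=[19,-7,29] → ·
    (8,5)@(17, 11): e=[53,15,-27] → ·
  covered (4 px):
    · · · · · · · · · · · ·
    · · · · · · · · · · · ·
    · · · · # · · · · · · ·
    · · · · · · # # · · · ·
    · · · · · · · · # · · ·
    · · · · · · · · · · · ·
    · · · · · · · · · · · ·
T2:
  2·area = 64  (B↔C swapped to make it positive)
  edge (16, 8)→(0, 4): d=(-16,-4) top-left  bias=+0
  edge (0, 4)→(24, 6): d=(24,2) right/bottom  bias=-1
  edge (24, 6)→(16, 8): d=(-8,2) right/bottom  bias=-1
    (2,2)@(5, 5): e=[4,14,46] → #
    (3,2)@(7, 5): e=[12,10,42] → #
    (4,2)@(9, 5): e=[20,6,38] → #
    (5,2)@(11, 5): e=[28,2,34] → #
    (6,2)@(13, 5): e=[36,-2,30] → ·
    (2,3)@(5, 7): e=[-28,62,30] → ·
    (3,3)@(7, 7): e=[-20,58,26] → ·
    (4,3)@(9, 7): e=[-12,54,22] → ·
    (5,3)@(11, 7): e=[-4,50,18] → ·
    (6,3)@(13, 7): e=[4,46,14] → #
    (7,3)@(15, 7): e=[12,42,10] → #
    (8,3)@(17, 7): e=[20,38,6] → #
  covered (8 px):
    · · · · · · · · · · · ·
    · · · · · · · · · · · ·
    · · # # # # · · · · · ·
    · · · · · · # # # # · ·
    · · · · · · · · · · · ·
    · · · · · · · · · · · ·
    · · · · · · · · · · · ·

Answer: [[4,2],[6,3],[7,3],[8,4]]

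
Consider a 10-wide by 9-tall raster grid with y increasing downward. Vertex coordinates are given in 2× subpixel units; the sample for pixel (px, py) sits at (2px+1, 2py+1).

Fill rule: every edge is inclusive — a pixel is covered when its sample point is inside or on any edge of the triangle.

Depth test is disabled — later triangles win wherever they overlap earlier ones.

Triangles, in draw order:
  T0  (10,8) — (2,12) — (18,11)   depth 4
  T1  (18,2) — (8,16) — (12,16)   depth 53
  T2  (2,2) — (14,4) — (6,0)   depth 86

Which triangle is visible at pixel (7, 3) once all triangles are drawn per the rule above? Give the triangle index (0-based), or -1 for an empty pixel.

T0:
  2·area = 56  (B↔C swapped to make it positive)
  edge (10, 8)→(18, 11): d=(8,3) inclusive
  edge (18, 11)→(2, 12): d=(-16,1) inclusive
  edge (2, 12)→(10, 8): d=(8,-4) inclusive
    (4,4)@(9, 9): e=[11,41,4] → #
    (5,4)@(11, 9): e=[5,39,12] → #
    (6,4)@(13, 9): e=[-1,37,20] → ·
    (2,5)@(5, 11): e=[39,13,4] → #
    (3,5)@(7, 11): e=[33,11,12] → #
    (6,5)@(13, 11): e=[15,5,36] → #
    (7,5)@(15, 11): e=[9,3,44] → #
    (8,5)@(17, 11): e=[3,1,52] → #
    (9,5)@(19, 11): e=[-3,-1,60] → ·
    (2,6)@(5, 13): e=[55,-19,20] → ·
    (3,6)@(7, 13): e=[49,-21,28] → ·
    (4,6)@(9, 13): e=[43,-23,36] → ·
  covered (9 px):
    · · · · · · · · · ·
    · · · · · · · · · ·
    · · · · · · · · · ·
    · · · · · · · · · ·
    · · · · # # · · · ·
    · · # # # # # # # ·
    · · · · · · · · · ·
    · · · · · · · · · ·
    · · · · · · · · · ·
T1:
  2·area = 56  (B↔C swapped to make it positive)
  edge (18, 2)→(12, 16): d=(-6,14) inclusive
  edge (12, 16)→(8, 16): d=(-4,0) inclusive
  edge (8, 16)→(18, 2): d=(10,-14) inclusive
    (7,3)@(15, 7): e=[12,36,8] → #
    (8,3)@(17, 7): e=[-16,36,36] → ·
    (6,4)@(13, 9): e=[28,28,0] → #  [on edge]
    (7,4)@(15, 9): e=[0,28,28] → #  [on edge]
    (8,4)@(17, 9): e=[-28,28,56] → ·
    (6,5)@(13, 11): e=[16,20,20] → #
    (7,5)@(15, 11): e=[-12,20,48] → ·
    (5,6)@(11, 13): e=[32,12,12] → #
    (7,6)@(15, 13): e=[-24,12,68] → ·
    (4,7)@(9, 15): e=[48,4,4] → #
    (6,7)@(13, 15): e=[-8,4,60] → ·
    (4,8)@(9, 17): e=[36,-4,24] → ·
  covered (8 px):
    · · · · · · · · · ·
    · · · · · · · · · ·
    · · · · · · · · · ·
    · · · · · · · # · ·
    · · · · · · # # · ·
    · · · · · · # · · ·
    · · · · · # # · · ·
    · · · · # # · · · ·
    · · · · · · · · · ·
T2:
  2·area = 32  (B↔C swapped to make it positive)
  edge (2, 2)→(6, 0): d=(4,-2) inclusive
  edge (6, 0)→(14, 4): d=(8,4) inclusive
  edge (14, 4)→(2, 2): d=(-12,-2) inclusive
    (2,0)@(5, 1): e=[2,12,18] → #
    (3,0)@(7, 1): e=[6,4,22] → #
    (4,0)@(9, 1): e=[10,-4,26] → ·
    (2,1)@(5, 3): e=[10,28,-6] → ·
    (3,1)@(7, 3): e=[14,20,-2] → ·
    (4,1)@(9, 3): e=[18,12,2] → #
    (5,1)@(11, 3): e=[22,4,6] → #
    (6,1)@(13, 3): e=[26,-4,10] → ·
    (4,2)@(9, 5): e=[26,28,-22] → ·
    (5,2)@(11, 5): e=[30,20,-18] → ·
  covered (4 px):
    · · # # · · · · · ·
    · · · · # # · · · ·
    · · · · · · · · · ·
    · · · · · · · · · ·
    · · · · · · · · · ·
    · · · · · · · · · ·
    · · · · · · · · · ·
    · · · · · · · · · ·
    · · · · · · · · · ·

Z-buffer (winner per pixel, '.' = empty):
  . . 2 2 . . . . . .
  . . . . 2 2 . . . .
  . . . . . . . . . .
  . . . . . . . 1 . .
  . . . . 0 0 1 1 . .
  . . 0 0 0 0 1 0 0 .
  . . . . . 1 1 . . .
  . . . . 1 1 . . . .
  . . . . . . . . . .

Result: 1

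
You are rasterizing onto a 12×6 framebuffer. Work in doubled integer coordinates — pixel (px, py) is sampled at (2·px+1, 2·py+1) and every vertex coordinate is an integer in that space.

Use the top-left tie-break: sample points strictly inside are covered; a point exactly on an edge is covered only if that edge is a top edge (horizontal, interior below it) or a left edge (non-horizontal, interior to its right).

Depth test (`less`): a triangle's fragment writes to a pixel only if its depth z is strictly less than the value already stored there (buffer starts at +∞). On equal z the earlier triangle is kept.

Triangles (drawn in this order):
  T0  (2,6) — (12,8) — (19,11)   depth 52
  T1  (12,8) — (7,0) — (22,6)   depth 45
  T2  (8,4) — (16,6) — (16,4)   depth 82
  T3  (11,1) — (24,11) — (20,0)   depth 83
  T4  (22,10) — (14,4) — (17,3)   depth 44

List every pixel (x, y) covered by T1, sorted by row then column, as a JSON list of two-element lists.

T0:
  2·area = 16
  edge (2, 6)→(12, 8): d=(10,2) right/bottom  bias=-1
  edge (12, 8)→(19, 11): d=(7,3) right/bottom  bias=-1
  edge (19, 11)→(2, 6): d=(-17,-5) top-left  bias=+0
    (2,2)@(5, 5): e=[-16,0,32] → .  [on edge]
    (3,3)@(7, 7): e=[0,8,8] → .  [on edge]
    (6,4)@(13, 9): e=[8,4,4] → X
    (7,4)@(15, 9): e=[4,-2,14] → .
    (8,4)@(17, 9): e=[0,-8,24] → .  [on edge]
    (6,5)@(13, 11): e=[28,18,-30] → .
    (9,5)@(19, 11): e=[16,0,0] → .  [on edge]
  covered (1 px):
    . . . . . . . . . . . .
    . . . . . . . . . . . .
    . . . . . . . . . . . .
    . . . . . . . . . . . .
    . . . . . . X . . . . .
    . . . . . . . . . . . .
T1:
  2·area = 90
  edge (12, 8)→(7, 0): d=(-5,-8) top-left  bias=+0
  edge (7, 0)→(22, 6): d=(15,6) right/bottom  bias=-1
  edge (22, 6)→(12, 8): d=(-10,2) right/bottom  bias=-1
    (4,0)@(9, 1): e=[11,3,76] → X
    (5,0)@(11, 1): e=[27,-9,72] → .
    (4,1)@(9, 3): e=[1,33,56] → X
    (5,1)@(11, 3): e=[17,21,52] → X
    (6,1)@(13, 3): e=[33,9,48] → X
    (7,1)@(15, 3): e=[49,-3,44] → .
    (4,2)@(9, 5): e=[-9,63,36] → .
    (5,2)@(11, 5): e=[7,51,32] → X
    (7,2)@(15, 5): e=[39,27,24] → X
    (8,2)@(17, 5): e=[55,15,20] → X
    (9,2)@(19, 5): e=[71,3,16] → X
    (10,2)@(21, 5): e=[87,-9,12] → .
    (8,3)@(17, 7): e=[45,45,0] → .  [on edge]
    (3,4)@(7, 9): e=[-45,135,0] → .  [on edge]
  covered (11 px):
    . . . . X . . . . . . .
    . . . . X X X . . . . .
    . . . . . X X X X X . .
    . . . . . . X X . . . .
    . . . . . . . . . . . .
    . . . . . . . . . . . .
T2:
  2·area = 16  (B↔C swapped to make it positive)
  edge (8, 4)→(16, 4): d=(8,0) top-left  bias=+0
  edge (16, 4)→(16, 6): d=(0,2) right/bottom  bias=-1
  edge (16, 6)→(8, 4): d=(-8,-2) top-left  bias=+0
    (6,2)@(13, 5): e=[8,6,2] → X
    (7,2)@(15, 5): e=[8,2,6] → X
    (8,2)@(17, 5): e=[8,-2,10] → .
    (6,3)@(13, 7): e=[24,6,-14] → .
    (7,3)@(15, 7): e=[24,2,-10] → .
  covered (2 px):
    . . . . . . . . . . . .
    . . . . . . . . . . . .
    . . . . . . X X . . . .
    . . . . . . . . . . . .
    . . . . . . . . . . . .
    . . . . . . . . . . . .
T3:
  2·area = 103  (B↔C swapped to make it positive)
  edge (11, 1)→(20, 0): d=(9,-1) top-left  bias=+0
  edge (20, 0)→(24, 11): d=(4,11) right/bottom  bias=-1
  edge (24, 11)→(11, 1): d=(-13,-10) top-left  bias=+0
    (5,0)@(11, 1): e=[0,103,0] → X  [on edge]
    (6,0)@(13, 1): e=[2,81,20] → X
    (7,0)@(15, 1): e=[4,59,40] → X
    (8,0)@(17, 1): e=[6,37,60] → X
    (9,0)@(19, 1): e=[8,15,80] → X
    (10,0)@(21, 1): e=[10,-7,100] → .
    (5,1)@(11, 3): e=[18,111,-26] → .
    (6,1)@(13, 3): e=[20,89,-6] → .
    (7,1)@(15, 3): e=[22,67,14] → X
    (10,1)@(21, 3): e=[28,1,74] → X
    (11,1)@(23, 3): e=[30,-21,94] → .
    (7,2)@(15, 5): e=[40,75,-12] → .
  covered (15 px):
    . . . . . X X X X X . .
    . . . . . . . X X X X .
    . . . . . . . . X X X .
    . . . . . . . . . X X .
    . . . . . . . . . . . X
    . . . . . . . . . . . .
T4:
  2·area = 26
  edge (22, 10)→(14, 4): d=(-8,-6) top-left  bias=+0
  edge (14, 4)→(17, 3): d=(3,-1) top-left  bias=+0
  edge (17, 3)→(22, 10): d=(5,7) right/bottom  bias=-1
    (11,0)@(23, 1): e=[78,0,-52] → .  [on edge]
    (8,1)@(17, 3): e=[26,0,0] → .  [on edge]
    (5,2)@(11, 5): e=[-26,0,52] → .  [on edge]
    (8,2)@(17, 5): e=[10,6,10] → X
    (9,2)@(19, 5): e=[22,8,-4] → .
    (2,3)@(5, 7): e=[-78,0,104] → .  [on edge]
    (8,3)@(17, 7): e=[-6,12,20] → .
    (9,3)@(19, 7): e=[6,14,6] → X
    (10,3)@(21, 7): e=[18,16,-8] → .
    (9,4)@(19, 9): e=[-10,20,16] → .
    (10,4)@(21, 9): e=[2,22,2] → X
    (11,4)@(23, 9): e=[14,24,-12] → .
  covered (3 px):
    . . . . . . . . . . . .
    . . . . . . . . . . . .
    . . . . . . . . X . . .
    . . . . . . . . . X . .
    . . . . . . . . . . X .
    . . . . . . . . . . . .

Answer: [[4,0],[4,1],[5,1],[6,1],[5,2],[6,2],[7,2],[8,2],[9,2],[6,3],[7,3]]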